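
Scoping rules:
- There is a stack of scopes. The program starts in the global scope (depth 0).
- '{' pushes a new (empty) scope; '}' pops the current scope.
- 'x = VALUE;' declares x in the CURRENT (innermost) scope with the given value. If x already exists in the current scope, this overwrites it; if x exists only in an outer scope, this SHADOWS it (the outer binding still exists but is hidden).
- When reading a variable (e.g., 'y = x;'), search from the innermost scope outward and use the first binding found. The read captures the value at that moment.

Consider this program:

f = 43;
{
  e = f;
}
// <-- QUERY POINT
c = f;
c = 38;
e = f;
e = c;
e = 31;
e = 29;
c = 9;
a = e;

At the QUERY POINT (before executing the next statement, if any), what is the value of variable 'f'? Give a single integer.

Answer: 43

Derivation:
Step 1: declare f=43 at depth 0
Step 2: enter scope (depth=1)
Step 3: declare e=(read f)=43 at depth 1
Step 4: exit scope (depth=0)
Visible at query point: f=43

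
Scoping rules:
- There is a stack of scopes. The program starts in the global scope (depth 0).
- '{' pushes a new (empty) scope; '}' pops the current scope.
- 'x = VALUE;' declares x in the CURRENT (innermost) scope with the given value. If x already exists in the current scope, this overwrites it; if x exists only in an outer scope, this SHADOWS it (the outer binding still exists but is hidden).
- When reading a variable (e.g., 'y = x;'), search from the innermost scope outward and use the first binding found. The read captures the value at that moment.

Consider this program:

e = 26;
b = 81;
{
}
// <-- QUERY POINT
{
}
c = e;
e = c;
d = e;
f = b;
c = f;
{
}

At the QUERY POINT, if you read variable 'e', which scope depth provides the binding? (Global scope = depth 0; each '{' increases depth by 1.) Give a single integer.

Answer: 0

Derivation:
Step 1: declare e=26 at depth 0
Step 2: declare b=81 at depth 0
Step 3: enter scope (depth=1)
Step 4: exit scope (depth=0)
Visible at query point: b=81 e=26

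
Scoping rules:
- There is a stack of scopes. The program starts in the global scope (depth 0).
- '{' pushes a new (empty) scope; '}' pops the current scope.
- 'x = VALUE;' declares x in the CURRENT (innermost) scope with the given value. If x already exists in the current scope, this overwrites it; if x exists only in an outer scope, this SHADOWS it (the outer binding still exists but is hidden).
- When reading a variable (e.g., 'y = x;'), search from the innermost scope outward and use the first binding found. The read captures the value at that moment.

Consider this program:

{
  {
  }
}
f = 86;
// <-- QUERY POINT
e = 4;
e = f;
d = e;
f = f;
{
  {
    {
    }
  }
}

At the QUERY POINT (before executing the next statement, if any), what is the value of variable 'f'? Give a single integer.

Answer: 86

Derivation:
Step 1: enter scope (depth=1)
Step 2: enter scope (depth=2)
Step 3: exit scope (depth=1)
Step 4: exit scope (depth=0)
Step 5: declare f=86 at depth 0
Visible at query point: f=86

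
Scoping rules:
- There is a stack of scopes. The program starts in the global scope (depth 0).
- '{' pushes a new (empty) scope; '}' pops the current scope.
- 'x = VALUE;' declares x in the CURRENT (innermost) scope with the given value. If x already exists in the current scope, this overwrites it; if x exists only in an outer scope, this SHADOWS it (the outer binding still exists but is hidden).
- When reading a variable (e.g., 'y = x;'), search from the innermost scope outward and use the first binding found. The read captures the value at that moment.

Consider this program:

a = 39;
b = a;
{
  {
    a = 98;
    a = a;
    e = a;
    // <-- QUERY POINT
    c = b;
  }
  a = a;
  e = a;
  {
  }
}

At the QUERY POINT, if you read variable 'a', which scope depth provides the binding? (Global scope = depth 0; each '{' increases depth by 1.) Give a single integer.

Step 1: declare a=39 at depth 0
Step 2: declare b=(read a)=39 at depth 0
Step 3: enter scope (depth=1)
Step 4: enter scope (depth=2)
Step 5: declare a=98 at depth 2
Step 6: declare a=(read a)=98 at depth 2
Step 7: declare e=(read a)=98 at depth 2
Visible at query point: a=98 b=39 e=98

Answer: 2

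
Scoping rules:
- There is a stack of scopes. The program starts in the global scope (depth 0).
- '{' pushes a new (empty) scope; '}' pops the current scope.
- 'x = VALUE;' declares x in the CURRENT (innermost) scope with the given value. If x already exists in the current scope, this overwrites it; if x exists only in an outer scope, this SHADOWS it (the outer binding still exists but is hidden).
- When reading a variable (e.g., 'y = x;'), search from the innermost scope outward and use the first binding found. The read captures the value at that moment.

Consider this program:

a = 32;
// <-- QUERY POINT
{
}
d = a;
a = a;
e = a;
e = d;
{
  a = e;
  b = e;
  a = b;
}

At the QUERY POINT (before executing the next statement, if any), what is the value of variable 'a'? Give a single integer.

Step 1: declare a=32 at depth 0
Visible at query point: a=32

Answer: 32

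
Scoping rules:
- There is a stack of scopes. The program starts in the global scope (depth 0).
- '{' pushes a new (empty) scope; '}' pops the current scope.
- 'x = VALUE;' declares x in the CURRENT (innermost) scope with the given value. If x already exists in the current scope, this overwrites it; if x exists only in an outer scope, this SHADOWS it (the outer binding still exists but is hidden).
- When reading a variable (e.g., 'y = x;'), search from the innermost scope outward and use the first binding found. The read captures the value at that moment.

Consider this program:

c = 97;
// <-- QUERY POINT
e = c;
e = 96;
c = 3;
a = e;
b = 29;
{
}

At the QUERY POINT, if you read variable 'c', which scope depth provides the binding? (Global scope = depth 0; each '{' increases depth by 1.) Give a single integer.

Step 1: declare c=97 at depth 0
Visible at query point: c=97

Answer: 0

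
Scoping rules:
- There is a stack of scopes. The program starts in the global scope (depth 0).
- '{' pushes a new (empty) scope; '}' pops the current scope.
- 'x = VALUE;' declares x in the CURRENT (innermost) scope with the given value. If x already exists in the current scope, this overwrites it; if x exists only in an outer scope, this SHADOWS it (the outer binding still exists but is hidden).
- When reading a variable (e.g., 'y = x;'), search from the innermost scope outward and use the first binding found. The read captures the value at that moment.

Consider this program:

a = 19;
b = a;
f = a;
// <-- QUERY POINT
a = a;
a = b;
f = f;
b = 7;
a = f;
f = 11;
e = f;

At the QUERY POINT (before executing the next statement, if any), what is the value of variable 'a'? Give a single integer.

Step 1: declare a=19 at depth 0
Step 2: declare b=(read a)=19 at depth 0
Step 3: declare f=(read a)=19 at depth 0
Visible at query point: a=19 b=19 f=19

Answer: 19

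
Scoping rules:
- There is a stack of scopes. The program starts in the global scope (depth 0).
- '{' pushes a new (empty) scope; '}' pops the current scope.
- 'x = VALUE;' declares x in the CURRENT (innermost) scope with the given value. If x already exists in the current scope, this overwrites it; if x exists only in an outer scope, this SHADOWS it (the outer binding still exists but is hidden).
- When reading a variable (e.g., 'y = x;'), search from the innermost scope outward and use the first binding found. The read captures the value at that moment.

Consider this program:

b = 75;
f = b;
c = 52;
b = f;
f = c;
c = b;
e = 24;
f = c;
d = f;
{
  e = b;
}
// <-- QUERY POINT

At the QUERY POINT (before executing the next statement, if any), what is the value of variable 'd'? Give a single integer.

Step 1: declare b=75 at depth 0
Step 2: declare f=(read b)=75 at depth 0
Step 3: declare c=52 at depth 0
Step 4: declare b=(read f)=75 at depth 0
Step 5: declare f=(read c)=52 at depth 0
Step 6: declare c=(read b)=75 at depth 0
Step 7: declare e=24 at depth 0
Step 8: declare f=(read c)=75 at depth 0
Step 9: declare d=(read f)=75 at depth 0
Step 10: enter scope (depth=1)
Step 11: declare e=(read b)=75 at depth 1
Step 12: exit scope (depth=0)
Visible at query point: b=75 c=75 d=75 e=24 f=75

Answer: 75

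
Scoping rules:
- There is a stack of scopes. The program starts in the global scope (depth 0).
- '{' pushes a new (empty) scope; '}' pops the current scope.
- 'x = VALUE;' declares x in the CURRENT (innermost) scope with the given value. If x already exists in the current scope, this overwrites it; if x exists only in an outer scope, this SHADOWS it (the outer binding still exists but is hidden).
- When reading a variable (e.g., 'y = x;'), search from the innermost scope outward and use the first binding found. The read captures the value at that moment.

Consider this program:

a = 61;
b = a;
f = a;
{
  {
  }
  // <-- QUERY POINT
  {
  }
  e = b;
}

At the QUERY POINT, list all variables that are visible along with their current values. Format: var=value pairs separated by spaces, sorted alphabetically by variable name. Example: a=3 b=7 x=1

Step 1: declare a=61 at depth 0
Step 2: declare b=(read a)=61 at depth 0
Step 3: declare f=(read a)=61 at depth 0
Step 4: enter scope (depth=1)
Step 5: enter scope (depth=2)
Step 6: exit scope (depth=1)
Visible at query point: a=61 b=61 f=61

Answer: a=61 b=61 f=61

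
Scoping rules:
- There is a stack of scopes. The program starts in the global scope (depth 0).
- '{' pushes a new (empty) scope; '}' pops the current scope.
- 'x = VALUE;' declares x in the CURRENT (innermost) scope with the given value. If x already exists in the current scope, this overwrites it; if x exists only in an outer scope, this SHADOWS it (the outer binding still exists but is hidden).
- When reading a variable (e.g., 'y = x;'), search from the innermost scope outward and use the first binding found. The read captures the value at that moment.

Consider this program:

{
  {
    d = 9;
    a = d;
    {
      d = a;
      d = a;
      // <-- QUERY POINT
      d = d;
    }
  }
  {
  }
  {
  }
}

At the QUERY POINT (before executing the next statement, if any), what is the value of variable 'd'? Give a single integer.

Answer: 9

Derivation:
Step 1: enter scope (depth=1)
Step 2: enter scope (depth=2)
Step 3: declare d=9 at depth 2
Step 4: declare a=(read d)=9 at depth 2
Step 5: enter scope (depth=3)
Step 6: declare d=(read a)=9 at depth 3
Step 7: declare d=(read a)=9 at depth 3
Visible at query point: a=9 d=9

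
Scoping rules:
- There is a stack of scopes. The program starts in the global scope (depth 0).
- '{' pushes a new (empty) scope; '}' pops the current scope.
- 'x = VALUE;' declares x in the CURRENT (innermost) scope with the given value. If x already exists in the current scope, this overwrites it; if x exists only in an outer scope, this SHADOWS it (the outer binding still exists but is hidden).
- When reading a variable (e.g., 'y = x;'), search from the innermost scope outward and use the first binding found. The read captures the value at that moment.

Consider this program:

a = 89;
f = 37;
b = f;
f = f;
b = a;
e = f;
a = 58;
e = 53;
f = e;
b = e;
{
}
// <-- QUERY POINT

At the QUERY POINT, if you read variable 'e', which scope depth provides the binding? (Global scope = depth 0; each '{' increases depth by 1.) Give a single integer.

Answer: 0

Derivation:
Step 1: declare a=89 at depth 0
Step 2: declare f=37 at depth 0
Step 3: declare b=(read f)=37 at depth 0
Step 4: declare f=(read f)=37 at depth 0
Step 5: declare b=(read a)=89 at depth 0
Step 6: declare e=(read f)=37 at depth 0
Step 7: declare a=58 at depth 0
Step 8: declare e=53 at depth 0
Step 9: declare f=(read e)=53 at depth 0
Step 10: declare b=(read e)=53 at depth 0
Step 11: enter scope (depth=1)
Step 12: exit scope (depth=0)
Visible at query point: a=58 b=53 e=53 f=53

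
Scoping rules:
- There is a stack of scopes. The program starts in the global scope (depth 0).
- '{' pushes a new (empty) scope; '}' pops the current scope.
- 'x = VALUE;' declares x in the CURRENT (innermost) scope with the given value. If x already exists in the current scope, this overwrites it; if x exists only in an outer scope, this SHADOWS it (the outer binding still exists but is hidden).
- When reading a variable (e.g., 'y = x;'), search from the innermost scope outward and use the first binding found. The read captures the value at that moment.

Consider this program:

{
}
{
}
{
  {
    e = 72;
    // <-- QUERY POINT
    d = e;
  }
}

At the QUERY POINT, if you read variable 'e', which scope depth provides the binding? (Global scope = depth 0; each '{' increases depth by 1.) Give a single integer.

Answer: 2

Derivation:
Step 1: enter scope (depth=1)
Step 2: exit scope (depth=0)
Step 3: enter scope (depth=1)
Step 4: exit scope (depth=0)
Step 5: enter scope (depth=1)
Step 6: enter scope (depth=2)
Step 7: declare e=72 at depth 2
Visible at query point: e=72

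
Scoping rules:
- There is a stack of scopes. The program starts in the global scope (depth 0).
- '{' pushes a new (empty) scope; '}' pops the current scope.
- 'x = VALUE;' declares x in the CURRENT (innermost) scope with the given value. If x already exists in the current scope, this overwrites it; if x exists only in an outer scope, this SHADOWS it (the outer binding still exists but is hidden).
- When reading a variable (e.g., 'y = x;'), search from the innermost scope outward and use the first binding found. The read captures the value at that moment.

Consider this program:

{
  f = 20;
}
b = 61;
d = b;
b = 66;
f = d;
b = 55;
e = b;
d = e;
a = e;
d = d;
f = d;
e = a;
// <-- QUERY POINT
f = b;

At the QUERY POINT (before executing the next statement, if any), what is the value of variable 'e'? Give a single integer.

Answer: 55

Derivation:
Step 1: enter scope (depth=1)
Step 2: declare f=20 at depth 1
Step 3: exit scope (depth=0)
Step 4: declare b=61 at depth 0
Step 5: declare d=(read b)=61 at depth 0
Step 6: declare b=66 at depth 0
Step 7: declare f=(read d)=61 at depth 0
Step 8: declare b=55 at depth 0
Step 9: declare e=(read b)=55 at depth 0
Step 10: declare d=(read e)=55 at depth 0
Step 11: declare a=(read e)=55 at depth 0
Step 12: declare d=(read d)=55 at depth 0
Step 13: declare f=(read d)=55 at depth 0
Step 14: declare e=(read a)=55 at depth 0
Visible at query point: a=55 b=55 d=55 e=55 f=55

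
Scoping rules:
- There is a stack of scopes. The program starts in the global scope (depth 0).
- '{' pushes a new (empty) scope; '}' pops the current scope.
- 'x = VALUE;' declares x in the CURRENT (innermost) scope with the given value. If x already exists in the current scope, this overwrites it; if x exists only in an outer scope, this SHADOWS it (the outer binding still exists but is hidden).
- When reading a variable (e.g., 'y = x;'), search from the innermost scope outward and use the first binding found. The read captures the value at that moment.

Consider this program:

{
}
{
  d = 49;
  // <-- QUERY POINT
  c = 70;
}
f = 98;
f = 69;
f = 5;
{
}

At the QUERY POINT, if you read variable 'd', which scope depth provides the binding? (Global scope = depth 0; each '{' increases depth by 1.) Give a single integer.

Step 1: enter scope (depth=1)
Step 2: exit scope (depth=0)
Step 3: enter scope (depth=1)
Step 4: declare d=49 at depth 1
Visible at query point: d=49

Answer: 1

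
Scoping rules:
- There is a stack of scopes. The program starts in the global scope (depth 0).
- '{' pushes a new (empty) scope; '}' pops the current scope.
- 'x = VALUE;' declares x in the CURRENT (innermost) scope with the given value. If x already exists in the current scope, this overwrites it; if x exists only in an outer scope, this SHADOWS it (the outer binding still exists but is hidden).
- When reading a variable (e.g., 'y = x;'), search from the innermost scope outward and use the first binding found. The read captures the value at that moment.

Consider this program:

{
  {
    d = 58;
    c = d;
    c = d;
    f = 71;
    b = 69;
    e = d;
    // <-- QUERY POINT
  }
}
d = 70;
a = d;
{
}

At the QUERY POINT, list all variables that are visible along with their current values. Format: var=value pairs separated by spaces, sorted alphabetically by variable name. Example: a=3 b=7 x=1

Step 1: enter scope (depth=1)
Step 2: enter scope (depth=2)
Step 3: declare d=58 at depth 2
Step 4: declare c=(read d)=58 at depth 2
Step 5: declare c=(read d)=58 at depth 2
Step 6: declare f=71 at depth 2
Step 7: declare b=69 at depth 2
Step 8: declare e=(read d)=58 at depth 2
Visible at query point: b=69 c=58 d=58 e=58 f=71

Answer: b=69 c=58 d=58 e=58 f=71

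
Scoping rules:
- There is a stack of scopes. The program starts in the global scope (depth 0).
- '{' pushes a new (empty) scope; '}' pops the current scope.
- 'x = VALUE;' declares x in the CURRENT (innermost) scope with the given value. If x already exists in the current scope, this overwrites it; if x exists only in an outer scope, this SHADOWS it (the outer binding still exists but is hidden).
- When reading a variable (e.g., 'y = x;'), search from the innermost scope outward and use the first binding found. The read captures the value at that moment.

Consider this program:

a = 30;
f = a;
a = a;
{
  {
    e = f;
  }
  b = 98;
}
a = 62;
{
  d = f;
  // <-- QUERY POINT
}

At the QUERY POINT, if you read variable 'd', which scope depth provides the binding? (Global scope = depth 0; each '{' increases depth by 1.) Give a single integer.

Answer: 1

Derivation:
Step 1: declare a=30 at depth 0
Step 2: declare f=(read a)=30 at depth 0
Step 3: declare a=(read a)=30 at depth 0
Step 4: enter scope (depth=1)
Step 5: enter scope (depth=2)
Step 6: declare e=(read f)=30 at depth 2
Step 7: exit scope (depth=1)
Step 8: declare b=98 at depth 1
Step 9: exit scope (depth=0)
Step 10: declare a=62 at depth 0
Step 11: enter scope (depth=1)
Step 12: declare d=(read f)=30 at depth 1
Visible at query point: a=62 d=30 f=30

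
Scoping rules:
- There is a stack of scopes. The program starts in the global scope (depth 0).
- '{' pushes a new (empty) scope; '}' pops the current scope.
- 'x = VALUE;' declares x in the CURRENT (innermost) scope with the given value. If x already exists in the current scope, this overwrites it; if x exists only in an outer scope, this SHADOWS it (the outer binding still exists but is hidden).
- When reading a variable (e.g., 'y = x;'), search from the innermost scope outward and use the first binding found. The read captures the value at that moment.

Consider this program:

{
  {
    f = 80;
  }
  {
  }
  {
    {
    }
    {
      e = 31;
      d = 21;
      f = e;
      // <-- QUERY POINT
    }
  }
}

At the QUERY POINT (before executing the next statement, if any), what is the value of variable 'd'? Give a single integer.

Step 1: enter scope (depth=1)
Step 2: enter scope (depth=2)
Step 3: declare f=80 at depth 2
Step 4: exit scope (depth=1)
Step 5: enter scope (depth=2)
Step 6: exit scope (depth=1)
Step 7: enter scope (depth=2)
Step 8: enter scope (depth=3)
Step 9: exit scope (depth=2)
Step 10: enter scope (depth=3)
Step 11: declare e=31 at depth 3
Step 12: declare d=21 at depth 3
Step 13: declare f=(read e)=31 at depth 3
Visible at query point: d=21 e=31 f=31

Answer: 21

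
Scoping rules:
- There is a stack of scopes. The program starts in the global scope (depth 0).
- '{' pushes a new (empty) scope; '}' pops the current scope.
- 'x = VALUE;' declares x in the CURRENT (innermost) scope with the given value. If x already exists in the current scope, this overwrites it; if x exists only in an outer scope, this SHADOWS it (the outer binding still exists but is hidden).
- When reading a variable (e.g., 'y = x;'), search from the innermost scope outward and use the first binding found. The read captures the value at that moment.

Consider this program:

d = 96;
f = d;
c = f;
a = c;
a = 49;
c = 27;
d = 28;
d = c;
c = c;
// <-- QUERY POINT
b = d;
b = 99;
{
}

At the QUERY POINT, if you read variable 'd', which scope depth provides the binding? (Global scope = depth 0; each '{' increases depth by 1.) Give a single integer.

Step 1: declare d=96 at depth 0
Step 2: declare f=(read d)=96 at depth 0
Step 3: declare c=(read f)=96 at depth 0
Step 4: declare a=(read c)=96 at depth 0
Step 5: declare a=49 at depth 0
Step 6: declare c=27 at depth 0
Step 7: declare d=28 at depth 0
Step 8: declare d=(read c)=27 at depth 0
Step 9: declare c=(read c)=27 at depth 0
Visible at query point: a=49 c=27 d=27 f=96

Answer: 0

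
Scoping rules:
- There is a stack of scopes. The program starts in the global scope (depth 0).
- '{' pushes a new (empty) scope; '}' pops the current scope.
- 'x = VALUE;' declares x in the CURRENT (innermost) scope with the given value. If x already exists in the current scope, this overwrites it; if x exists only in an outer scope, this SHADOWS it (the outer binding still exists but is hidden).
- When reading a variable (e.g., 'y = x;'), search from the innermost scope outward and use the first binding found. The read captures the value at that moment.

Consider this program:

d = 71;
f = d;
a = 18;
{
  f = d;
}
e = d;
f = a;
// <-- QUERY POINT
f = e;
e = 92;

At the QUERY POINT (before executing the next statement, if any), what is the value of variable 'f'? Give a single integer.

Answer: 18

Derivation:
Step 1: declare d=71 at depth 0
Step 2: declare f=(read d)=71 at depth 0
Step 3: declare a=18 at depth 0
Step 4: enter scope (depth=1)
Step 5: declare f=(read d)=71 at depth 1
Step 6: exit scope (depth=0)
Step 7: declare e=(read d)=71 at depth 0
Step 8: declare f=(read a)=18 at depth 0
Visible at query point: a=18 d=71 e=71 f=18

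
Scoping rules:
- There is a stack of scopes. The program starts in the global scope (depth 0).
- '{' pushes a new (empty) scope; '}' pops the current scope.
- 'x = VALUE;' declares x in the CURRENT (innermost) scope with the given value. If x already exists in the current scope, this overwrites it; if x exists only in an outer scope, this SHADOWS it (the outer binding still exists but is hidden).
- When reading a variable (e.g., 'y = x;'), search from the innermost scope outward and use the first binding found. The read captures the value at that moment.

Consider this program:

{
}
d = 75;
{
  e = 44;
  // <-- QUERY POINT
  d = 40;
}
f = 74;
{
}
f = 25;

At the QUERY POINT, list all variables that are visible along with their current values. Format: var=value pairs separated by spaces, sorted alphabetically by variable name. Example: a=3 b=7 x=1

Answer: d=75 e=44

Derivation:
Step 1: enter scope (depth=1)
Step 2: exit scope (depth=0)
Step 3: declare d=75 at depth 0
Step 4: enter scope (depth=1)
Step 5: declare e=44 at depth 1
Visible at query point: d=75 e=44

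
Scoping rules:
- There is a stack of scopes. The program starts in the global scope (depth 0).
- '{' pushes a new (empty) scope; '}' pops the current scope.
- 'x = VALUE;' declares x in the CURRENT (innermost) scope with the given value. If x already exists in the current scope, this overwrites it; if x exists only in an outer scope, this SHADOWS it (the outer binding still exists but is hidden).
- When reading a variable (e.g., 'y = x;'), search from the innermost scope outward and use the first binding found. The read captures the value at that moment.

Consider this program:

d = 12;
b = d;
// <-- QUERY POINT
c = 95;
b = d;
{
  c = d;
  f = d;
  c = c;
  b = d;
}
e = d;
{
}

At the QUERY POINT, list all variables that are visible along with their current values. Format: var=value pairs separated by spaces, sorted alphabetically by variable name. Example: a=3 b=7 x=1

Step 1: declare d=12 at depth 0
Step 2: declare b=(read d)=12 at depth 0
Visible at query point: b=12 d=12

Answer: b=12 d=12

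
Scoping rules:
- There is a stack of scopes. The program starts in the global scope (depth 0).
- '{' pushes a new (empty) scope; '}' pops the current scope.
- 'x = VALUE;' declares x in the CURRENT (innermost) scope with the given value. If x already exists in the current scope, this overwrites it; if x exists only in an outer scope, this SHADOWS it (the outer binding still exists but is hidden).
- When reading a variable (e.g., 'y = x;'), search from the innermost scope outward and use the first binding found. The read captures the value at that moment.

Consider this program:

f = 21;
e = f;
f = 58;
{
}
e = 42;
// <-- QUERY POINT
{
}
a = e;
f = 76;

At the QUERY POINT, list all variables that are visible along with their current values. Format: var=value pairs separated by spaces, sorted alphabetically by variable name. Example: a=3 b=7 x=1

Step 1: declare f=21 at depth 0
Step 2: declare e=(read f)=21 at depth 0
Step 3: declare f=58 at depth 0
Step 4: enter scope (depth=1)
Step 5: exit scope (depth=0)
Step 6: declare e=42 at depth 0
Visible at query point: e=42 f=58

Answer: e=42 f=58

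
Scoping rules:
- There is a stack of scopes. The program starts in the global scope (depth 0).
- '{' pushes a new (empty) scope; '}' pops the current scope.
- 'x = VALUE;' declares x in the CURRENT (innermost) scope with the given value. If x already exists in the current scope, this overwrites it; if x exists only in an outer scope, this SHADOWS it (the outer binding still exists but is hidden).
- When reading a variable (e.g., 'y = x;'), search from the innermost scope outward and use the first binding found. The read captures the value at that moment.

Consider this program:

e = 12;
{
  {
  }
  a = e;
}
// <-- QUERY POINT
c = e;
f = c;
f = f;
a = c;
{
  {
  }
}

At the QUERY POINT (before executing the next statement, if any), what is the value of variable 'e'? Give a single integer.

Step 1: declare e=12 at depth 0
Step 2: enter scope (depth=1)
Step 3: enter scope (depth=2)
Step 4: exit scope (depth=1)
Step 5: declare a=(read e)=12 at depth 1
Step 6: exit scope (depth=0)
Visible at query point: e=12

Answer: 12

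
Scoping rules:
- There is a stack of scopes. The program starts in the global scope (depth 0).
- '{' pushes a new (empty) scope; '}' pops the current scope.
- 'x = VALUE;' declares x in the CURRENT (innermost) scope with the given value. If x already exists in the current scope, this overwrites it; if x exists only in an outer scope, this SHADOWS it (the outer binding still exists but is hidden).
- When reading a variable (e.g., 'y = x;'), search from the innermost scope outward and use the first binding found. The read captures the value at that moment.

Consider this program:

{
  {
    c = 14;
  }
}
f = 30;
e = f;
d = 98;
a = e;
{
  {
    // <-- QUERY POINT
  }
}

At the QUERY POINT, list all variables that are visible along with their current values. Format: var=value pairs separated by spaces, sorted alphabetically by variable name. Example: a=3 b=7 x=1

Step 1: enter scope (depth=1)
Step 2: enter scope (depth=2)
Step 3: declare c=14 at depth 2
Step 4: exit scope (depth=1)
Step 5: exit scope (depth=0)
Step 6: declare f=30 at depth 0
Step 7: declare e=(read f)=30 at depth 0
Step 8: declare d=98 at depth 0
Step 9: declare a=(read e)=30 at depth 0
Step 10: enter scope (depth=1)
Step 11: enter scope (depth=2)
Visible at query point: a=30 d=98 e=30 f=30

Answer: a=30 d=98 e=30 f=30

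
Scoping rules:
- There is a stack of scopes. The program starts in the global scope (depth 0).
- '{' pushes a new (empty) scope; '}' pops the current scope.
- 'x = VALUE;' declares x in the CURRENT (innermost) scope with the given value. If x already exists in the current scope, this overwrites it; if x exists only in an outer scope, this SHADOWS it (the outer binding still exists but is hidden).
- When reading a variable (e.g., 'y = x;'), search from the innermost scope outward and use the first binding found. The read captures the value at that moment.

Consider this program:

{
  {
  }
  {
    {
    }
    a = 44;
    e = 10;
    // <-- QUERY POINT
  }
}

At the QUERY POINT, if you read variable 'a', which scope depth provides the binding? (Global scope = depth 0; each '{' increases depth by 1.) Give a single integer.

Answer: 2

Derivation:
Step 1: enter scope (depth=1)
Step 2: enter scope (depth=2)
Step 3: exit scope (depth=1)
Step 4: enter scope (depth=2)
Step 5: enter scope (depth=3)
Step 6: exit scope (depth=2)
Step 7: declare a=44 at depth 2
Step 8: declare e=10 at depth 2
Visible at query point: a=44 e=10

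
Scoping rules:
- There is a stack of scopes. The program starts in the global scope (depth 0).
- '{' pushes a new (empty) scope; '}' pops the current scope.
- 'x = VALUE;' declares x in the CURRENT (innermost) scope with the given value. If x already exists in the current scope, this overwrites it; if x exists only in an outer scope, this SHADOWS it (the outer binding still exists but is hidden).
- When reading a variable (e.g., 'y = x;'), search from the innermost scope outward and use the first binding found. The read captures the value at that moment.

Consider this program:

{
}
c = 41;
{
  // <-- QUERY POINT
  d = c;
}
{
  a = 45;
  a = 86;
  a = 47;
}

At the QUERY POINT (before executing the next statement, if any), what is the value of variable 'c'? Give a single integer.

Answer: 41

Derivation:
Step 1: enter scope (depth=1)
Step 2: exit scope (depth=0)
Step 3: declare c=41 at depth 0
Step 4: enter scope (depth=1)
Visible at query point: c=41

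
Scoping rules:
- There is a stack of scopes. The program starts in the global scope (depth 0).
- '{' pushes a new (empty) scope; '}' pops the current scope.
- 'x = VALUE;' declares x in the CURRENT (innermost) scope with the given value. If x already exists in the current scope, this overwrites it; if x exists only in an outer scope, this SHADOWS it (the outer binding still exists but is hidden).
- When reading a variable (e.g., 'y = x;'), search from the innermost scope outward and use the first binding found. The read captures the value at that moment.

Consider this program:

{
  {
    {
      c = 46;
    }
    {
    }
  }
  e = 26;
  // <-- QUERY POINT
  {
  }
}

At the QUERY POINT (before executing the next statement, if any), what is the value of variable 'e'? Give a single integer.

Answer: 26

Derivation:
Step 1: enter scope (depth=1)
Step 2: enter scope (depth=2)
Step 3: enter scope (depth=3)
Step 4: declare c=46 at depth 3
Step 5: exit scope (depth=2)
Step 6: enter scope (depth=3)
Step 7: exit scope (depth=2)
Step 8: exit scope (depth=1)
Step 9: declare e=26 at depth 1
Visible at query point: e=26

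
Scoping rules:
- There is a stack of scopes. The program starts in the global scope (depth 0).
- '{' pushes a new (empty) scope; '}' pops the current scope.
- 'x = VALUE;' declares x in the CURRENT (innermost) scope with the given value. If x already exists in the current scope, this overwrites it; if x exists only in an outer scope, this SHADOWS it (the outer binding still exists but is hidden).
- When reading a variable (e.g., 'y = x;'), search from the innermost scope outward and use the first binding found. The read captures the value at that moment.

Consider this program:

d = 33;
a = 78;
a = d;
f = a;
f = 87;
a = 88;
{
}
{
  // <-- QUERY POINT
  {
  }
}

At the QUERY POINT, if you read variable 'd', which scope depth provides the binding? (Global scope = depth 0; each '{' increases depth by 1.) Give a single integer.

Step 1: declare d=33 at depth 0
Step 2: declare a=78 at depth 0
Step 3: declare a=(read d)=33 at depth 0
Step 4: declare f=(read a)=33 at depth 0
Step 5: declare f=87 at depth 0
Step 6: declare a=88 at depth 0
Step 7: enter scope (depth=1)
Step 8: exit scope (depth=0)
Step 9: enter scope (depth=1)
Visible at query point: a=88 d=33 f=87

Answer: 0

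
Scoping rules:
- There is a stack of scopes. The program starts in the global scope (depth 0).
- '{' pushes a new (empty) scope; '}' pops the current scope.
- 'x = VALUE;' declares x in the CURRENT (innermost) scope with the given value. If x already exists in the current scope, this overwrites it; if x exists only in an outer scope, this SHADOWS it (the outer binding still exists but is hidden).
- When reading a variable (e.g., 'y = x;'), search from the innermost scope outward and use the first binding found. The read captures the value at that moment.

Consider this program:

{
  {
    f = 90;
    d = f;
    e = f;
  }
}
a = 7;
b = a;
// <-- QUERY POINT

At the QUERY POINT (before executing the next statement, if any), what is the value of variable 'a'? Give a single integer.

Answer: 7

Derivation:
Step 1: enter scope (depth=1)
Step 2: enter scope (depth=2)
Step 3: declare f=90 at depth 2
Step 4: declare d=(read f)=90 at depth 2
Step 5: declare e=(read f)=90 at depth 2
Step 6: exit scope (depth=1)
Step 7: exit scope (depth=0)
Step 8: declare a=7 at depth 0
Step 9: declare b=(read a)=7 at depth 0
Visible at query point: a=7 b=7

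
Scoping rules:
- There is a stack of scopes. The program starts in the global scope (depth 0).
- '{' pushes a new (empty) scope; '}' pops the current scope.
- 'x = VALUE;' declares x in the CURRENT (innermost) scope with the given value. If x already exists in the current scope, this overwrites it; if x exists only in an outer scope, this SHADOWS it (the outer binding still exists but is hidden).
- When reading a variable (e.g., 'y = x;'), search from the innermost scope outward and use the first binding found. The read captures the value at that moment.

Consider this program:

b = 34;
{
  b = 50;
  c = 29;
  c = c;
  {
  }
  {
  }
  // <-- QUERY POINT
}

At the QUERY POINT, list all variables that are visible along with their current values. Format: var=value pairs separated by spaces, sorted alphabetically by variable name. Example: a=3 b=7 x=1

Step 1: declare b=34 at depth 0
Step 2: enter scope (depth=1)
Step 3: declare b=50 at depth 1
Step 4: declare c=29 at depth 1
Step 5: declare c=(read c)=29 at depth 1
Step 6: enter scope (depth=2)
Step 7: exit scope (depth=1)
Step 8: enter scope (depth=2)
Step 9: exit scope (depth=1)
Visible at query point: b=50 c=29

Answer: b=50 c=29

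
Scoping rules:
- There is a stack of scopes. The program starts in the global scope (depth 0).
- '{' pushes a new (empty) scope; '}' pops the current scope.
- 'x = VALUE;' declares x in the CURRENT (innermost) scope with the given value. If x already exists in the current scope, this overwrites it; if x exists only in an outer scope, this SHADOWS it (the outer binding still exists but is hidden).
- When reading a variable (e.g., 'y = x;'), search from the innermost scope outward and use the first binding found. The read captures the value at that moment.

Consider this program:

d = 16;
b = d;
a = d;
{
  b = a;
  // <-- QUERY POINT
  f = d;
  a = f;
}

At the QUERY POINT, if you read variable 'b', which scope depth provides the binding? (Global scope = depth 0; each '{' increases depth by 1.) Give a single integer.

Step 1: declare d=16 at depth 0
Step 2: declare b=(read d)=16 at depth 0
Step 3: declare a=(read d)=16 at depth 0
Step 4: enter scope (depth=1)
Step 5: declare b=(read a)=16 at depth 1
Visible at query point: a=16 b=16 d=16

Answer: 1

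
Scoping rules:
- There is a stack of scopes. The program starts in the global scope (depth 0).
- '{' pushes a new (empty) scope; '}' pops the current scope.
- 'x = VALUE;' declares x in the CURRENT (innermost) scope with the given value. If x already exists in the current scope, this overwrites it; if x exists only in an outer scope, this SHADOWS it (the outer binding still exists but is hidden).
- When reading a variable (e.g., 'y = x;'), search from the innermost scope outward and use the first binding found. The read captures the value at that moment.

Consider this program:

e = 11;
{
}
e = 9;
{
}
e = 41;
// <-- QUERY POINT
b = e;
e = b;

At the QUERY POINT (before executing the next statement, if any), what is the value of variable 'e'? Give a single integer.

Step 1: declare e=11 at depth 0
Step 2: enter scope (depth=1)
Step 3: exit scope (depth=0)
Step 4: declare e=9 at depth 0
Step 5: enter scope (depth=1)
Step 6: exit scope (depth=0)
Step 7: declare e=41 at depth 0
Visible at query point: e=41

Answer: 41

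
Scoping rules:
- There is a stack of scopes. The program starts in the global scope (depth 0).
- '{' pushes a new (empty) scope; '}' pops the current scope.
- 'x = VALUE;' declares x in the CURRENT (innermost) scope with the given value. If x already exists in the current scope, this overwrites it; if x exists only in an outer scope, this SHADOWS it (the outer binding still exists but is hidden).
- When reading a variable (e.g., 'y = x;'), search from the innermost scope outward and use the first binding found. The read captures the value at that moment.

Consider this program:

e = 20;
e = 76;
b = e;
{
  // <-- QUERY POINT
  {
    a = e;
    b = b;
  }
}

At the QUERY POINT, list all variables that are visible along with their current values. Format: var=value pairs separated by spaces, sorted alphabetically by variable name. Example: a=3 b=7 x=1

Step 1: declare e=20 at depth 0
Step 2: declare e=76 at depth 0
Step 3: declare b=(read e)=76 at depth 0
Step 4: enter scope (depth=1)
Visible at query point: b=76 e=76

Answer: b=76 e=76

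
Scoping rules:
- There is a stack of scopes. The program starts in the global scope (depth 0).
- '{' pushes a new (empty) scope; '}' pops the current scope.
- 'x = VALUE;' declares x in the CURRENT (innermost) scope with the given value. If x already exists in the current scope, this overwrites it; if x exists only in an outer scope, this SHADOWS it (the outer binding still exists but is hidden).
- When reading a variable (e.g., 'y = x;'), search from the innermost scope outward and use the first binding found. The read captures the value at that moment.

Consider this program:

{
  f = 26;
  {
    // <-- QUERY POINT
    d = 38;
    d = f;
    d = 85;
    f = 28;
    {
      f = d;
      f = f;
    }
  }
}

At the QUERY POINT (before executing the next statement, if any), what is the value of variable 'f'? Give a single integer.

Answer: 26

Derivation:
Step 1: enter scope (depth=1)
Step 2: declare f=26 at depth 1
Step 3: enter scope (depth=2)
Visible at query point: f=26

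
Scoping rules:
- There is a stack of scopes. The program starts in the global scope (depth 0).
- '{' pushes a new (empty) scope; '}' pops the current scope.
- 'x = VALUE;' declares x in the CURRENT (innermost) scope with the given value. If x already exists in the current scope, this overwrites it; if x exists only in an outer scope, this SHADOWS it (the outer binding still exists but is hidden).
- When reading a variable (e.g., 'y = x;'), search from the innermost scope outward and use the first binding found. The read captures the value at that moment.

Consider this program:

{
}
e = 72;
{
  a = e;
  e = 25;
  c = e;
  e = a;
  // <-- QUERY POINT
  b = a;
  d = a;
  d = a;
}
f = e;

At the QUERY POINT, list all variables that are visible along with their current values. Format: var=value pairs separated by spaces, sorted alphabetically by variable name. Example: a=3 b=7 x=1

Answer: a=72 c=25 e=72

Derivation:
Step 1: enter scope (depth=1)
Step 2: exit scope (depth=0)
Step 3: declare e=72 at depth 0
Step 4: enter scope (depth=1)
Step 5: declare a=(read e)=72 at depth 1
Step 6: declare e=25 at depth 1
Step 7: declare c=(read e)=25 at depth 1
Step 8: declare e=(read a)=72 at depth 1
Visible at query point: a=72 c=25 e=72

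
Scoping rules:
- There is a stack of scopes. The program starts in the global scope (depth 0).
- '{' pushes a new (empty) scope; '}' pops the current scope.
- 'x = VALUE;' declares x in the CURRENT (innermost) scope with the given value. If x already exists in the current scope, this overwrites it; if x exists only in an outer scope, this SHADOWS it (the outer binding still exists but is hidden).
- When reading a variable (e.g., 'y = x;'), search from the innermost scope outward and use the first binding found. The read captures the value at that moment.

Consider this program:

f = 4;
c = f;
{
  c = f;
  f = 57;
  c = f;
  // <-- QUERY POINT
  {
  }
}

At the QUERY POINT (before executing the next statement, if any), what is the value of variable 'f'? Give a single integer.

Step 1: declare f=4 at depth 0
Step 2: declare c=(read f)=4 at depth 0
Step 3: enter scope (depth=1)
Step 4: declare c=(read f)=4 at depth 1
Step 5: declare f=57 at depth 1
Step 6: declare c=(read f)=57 at depth 1
Visible at query point: c=57 f=57

Answer: 57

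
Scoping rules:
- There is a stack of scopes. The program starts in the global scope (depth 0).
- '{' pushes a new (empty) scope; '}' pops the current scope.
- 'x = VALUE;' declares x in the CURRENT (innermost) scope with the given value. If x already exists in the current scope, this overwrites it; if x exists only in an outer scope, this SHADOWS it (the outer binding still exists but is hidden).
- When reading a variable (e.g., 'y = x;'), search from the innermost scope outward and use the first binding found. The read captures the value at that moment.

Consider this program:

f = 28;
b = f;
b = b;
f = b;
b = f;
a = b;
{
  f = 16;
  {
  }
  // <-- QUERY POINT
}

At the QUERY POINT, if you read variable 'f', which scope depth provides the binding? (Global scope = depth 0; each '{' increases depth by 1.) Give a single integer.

Step 1: declare f=28 at depth 0
Step 2: declare b=(read f)=28 at depth 0
Step 3: declare b=(read b)=28 at depth 0
Step 4: declare f=(read b)=28 at depth 0
Step 5: declare b=(read f)=28 at depth 0
Step 6: declare a=(read b)=28 at depth 0
Step 7: enter scope (depth=1)
Step 8: declare f=16 at depth 1
Step 9: enter scope (depth=2)
Step 10: exit scope (depth=1)
Visible at query point: a=28 b=28 f=16

Answer: 1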